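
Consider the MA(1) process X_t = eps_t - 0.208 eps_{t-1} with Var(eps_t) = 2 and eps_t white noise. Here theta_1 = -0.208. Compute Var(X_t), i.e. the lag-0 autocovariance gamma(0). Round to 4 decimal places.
\gamma(0) = 2.0865

For an MA(q) process X_t = eps_t + sum_i theta_i eps_{t-i} with
Var(eps_t) = sigma^2, the variance is
  gamma(0) = sigma^2 * (1 + sum_i theta_i^2).
  sum_i theta_i^2 = (-0.208)^2 = 0.043264.
  gamma(0) = 2 * (1 + 0.043264) = 2 * 1.043264 = 2.086528, which rounds to 2.0865.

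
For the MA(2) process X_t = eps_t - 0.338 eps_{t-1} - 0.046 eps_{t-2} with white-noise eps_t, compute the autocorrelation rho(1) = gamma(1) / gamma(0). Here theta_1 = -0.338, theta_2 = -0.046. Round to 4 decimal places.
\rho(1) = -0.2888

For an MA(q) process with theta_0 = 1, the autocovariance is
  gamma(k) = sigma^2 * sum_{i=0..q-k} theta_i * theta_{i+k},
and rho(k) = gamma(k) / gamma(0). Sigma^2 cancels.
  numerator   = (1)*(-0.338) + (-0.338)*(-0.046) = -0.322452.
  denominator = (1)^2 + (-0.338)^2 + (-0.046)^2 = 1.11636.
  rho(1) = -0.322452 / 1.11636 = -0.2888.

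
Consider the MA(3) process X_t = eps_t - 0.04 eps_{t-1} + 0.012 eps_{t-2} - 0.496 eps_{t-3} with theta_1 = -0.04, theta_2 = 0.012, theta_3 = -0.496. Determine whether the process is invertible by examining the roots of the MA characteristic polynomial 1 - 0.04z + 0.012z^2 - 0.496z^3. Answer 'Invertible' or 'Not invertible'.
\text{Invertible}

The MA(q) characteristic polynomial is P(z) = 1 - 0.04z + 0.012z^2 - 0.496z^3.
Invertibility requires all roots to lie outside the unit circle, i.e. |z| > 1 for every root.
Degree 3: look for a simple real root z0 first, then factor out (1 - z/z0) and solve the remaining quadratic.
Testing z0 = 1.25: P(1.25) = 1 + (-0.04)(1.25) + (0.012)(1.25)^2 + (-0.496)(1.25)^3
  = 1 + (-0.05) + (0.01875) + (-0.96875) = 0.  So z_0 = 1.25 is a root, |z_0| = 1.25.
Divide out the factor (1 - 0.8 z) = (1 - z/z0) (since 1/z0 = 0.8):
  P(z) = (1 - 0.8 z)(1 + (0.76) z + (0.62) z^2)
  [check: z-coef 0.76 - (0.8) = -0.04; z^2-coef 0.62 - (0.8)(0.76) = 0.012; z^3-coef -(0.8)(0.62) = -0.496.]
Remaining roots from the quadratic factor 1 + (0.76) z + (0.62) z^2:
  Set 1 + (0.76) z + (0.62) z^2 = 0, i.e. a z^2 + b z + c = 0 with a = 0.62, b = 0.76, c = 1.
  Discriminant D = b^2 - 4ac = (0.76)^2 - 4*(0.62)*1 = 0.5776 - (2.48) = -1.9024.
  D < 0, so the roots are the complex-conjugate pair z = (-b +/- i sqrt(-D)) / (2a) = -0.6129 +/- 1.1123i.
  For a conjugate pair |z|^2 = z * conj(z) = (product of roots) = c/a = 1/(0.62) = 1.612903, so |z| = sqrt(1.612903) = 1.27 for both roots.
Moduli of all roots: 1.2500, 1.2700, 1.2700.
All moduli strictly greater than 1? Yes.
Verdict: Invertible.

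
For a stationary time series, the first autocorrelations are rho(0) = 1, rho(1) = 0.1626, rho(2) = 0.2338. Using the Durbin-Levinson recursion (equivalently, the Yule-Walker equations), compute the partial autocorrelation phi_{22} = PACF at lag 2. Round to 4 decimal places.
\phi_{22} = 0.2130

The PACF at lag k is phi_{kk}, the last component of the solution
to the Yule-Walker system G_k phi = r_k where
  (G_k)_{ij} = rho(|i - j|), (r_k)_i = rho(i), i,j = 1..k.
Equivalently, Durbin-Levinson gives phi_{kk} iteratively:
  phi_{11} = rho(1)
  phi_{kk} = [rho(k) - sum_{j=1..k-1} phi_{k-1,j} rho(k-j)]
            / [1 - sum_{j=1..k-1} phi_{k-1,j} rho(j)],
  phi_{k,j} = phi_{k-1,j} - phi_{kk} phi_{k-1,k-j},  j = 1..k-1.
Step k = 1:
  phi_11 = rho(1) = 0.1626.
Step k = 2:
  phi_22 = [rho(2) - phi_11 rho(1)] / [1 - phi_11 rho(1)] = [0.2338 - (0.1626)(0.1626)] / [1 - (0.1626)(0.1626)]
         = 0.20736124 / 0.97356124 = 0.213.
Therefore phi_{22} = 0.2130.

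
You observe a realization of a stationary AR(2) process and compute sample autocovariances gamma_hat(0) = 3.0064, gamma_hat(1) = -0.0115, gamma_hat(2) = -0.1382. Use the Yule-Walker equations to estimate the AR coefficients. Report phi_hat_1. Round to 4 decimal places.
\hat\phi_{1} = -0.0040

The Yule-Walker equations for an AR(p) process read, in matrix form,
  Gamma_p phi = r_p,   with   (Gamma_p)_{ij} = gamma(|i - j|),
                       (r_p)_i = gamma(i),   i,j = 1..p.
Substitute the sample gammas (Toeplitz matrix and right-hand side of size 2):
  Gamma_p = [[3.0064, -0.0115], [-0.0115, 3.0064]]
  r_p     = [-0.0115, -0.1382]
Written out:
  3.0064 phi_1 - 0.0115 phi_2 = -0.0115
  -0.0115 phi_1 + 3.0064 phi_2 = -0.1382
Solve by Cramer's rule:
  det = gamma(0)^2 - gamma(1)^2 = (3.0064)^2 - (-0.0115)^2 = 9.03844096 - 0.00013225 = 9.03830871
  phi_hat_1 = [gamma(1) gamma(0) - gamma(1) gamma(2)] / det = [(-0.0115)(3.0064) - (-0.0115)(-0.1382)] / 9.03830871 = -0.0361629 / 9.03830871 = -0.004
  phi_hat_2 = [gamma(0) gamma(2) - gamma(1)^2] / det = [(3.0064)(-0.1382) - (-0.0115)^2] / 9.03830871 = -0.41561673 / 9.03830871 = -0.046
So phi_hat = [-0.0040, -0.0460].
Therefore phi_hat_1 = -0.0040.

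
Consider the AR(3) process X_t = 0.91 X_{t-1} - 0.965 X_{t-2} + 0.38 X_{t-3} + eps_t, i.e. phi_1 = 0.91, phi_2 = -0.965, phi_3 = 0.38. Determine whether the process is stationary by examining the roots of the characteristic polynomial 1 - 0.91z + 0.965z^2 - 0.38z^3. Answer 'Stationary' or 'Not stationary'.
\text{Stationary}

The AR(p) characteristic polynomial is P(z) = 1 - 0.91z + 0.965z^2 - 0.38z^3.
Stationarity requires all roots to lie outside the unit circle, i.e. |z| > 1 for every root.
Degree 3: look for a simple real root z0 first, then factor out (1 - z/z0) and solve the remaining quadratic.
Testing z0 = 2: P(2) = 1 + (-0.91)(2) + (0.965)(2)^2 + (-0.38)(2)^3
  = 1 + (-1.82) + (3.86) + (-3.04) = 0.  So z_0 = 2 is a root, |z_0| = 2.
Divide out the factor (1 - 0.5 z) = (1 - z/z0) (since 1/z0 = 0.5):
  P(z) = (1 - 0.5 z)(1 + (-0.41) z + (0.76) z^2)
  [check: z-coef -0.41 - (0.5) = -0.91; z^2-coef 0.76 - (0.5)(-0.41) = 0.965; z^3-coef -(0.5)(0.76) = -0.38.]
Remaining roots from the quadratic factor 1 + (-0.41) z + (0.76) z^2:
  Set 1 + (-0.41) z + (0.76) z^2 = 0, i.e. a z^2 + b z + c = 0 with a = 0.76, b = -0.41, c = 1.
  Discriminant D = b^2 - 4ac = (-0.41)^2 - 4*(0.76)*1 = 0.1681 - (3.04) = -2.8719.
  D < 0, so the roots are the complex-conjugate pair z = (-b +/- i sqrt(-D)) / (2a) = 0.2697 +/- 1.1149i.
  For a conjugate pair |z|^2 = z * conj(z) = (product of roots) = c/a = 1/(0.76) = 1.315789, so |z| = sqrt(1.315789) = 1.1471 for both roots.
Moduli of all roots: 2.0000, 1.1471, 1.1471.
All moduli strictly greater than 1? Yes.
Verdict: Stationary.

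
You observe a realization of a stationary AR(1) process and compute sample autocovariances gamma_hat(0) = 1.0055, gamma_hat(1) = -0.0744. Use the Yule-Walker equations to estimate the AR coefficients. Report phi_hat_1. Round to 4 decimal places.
\hat\phi_{1} = -0.0740

The Yule-Walker equations for an AR(p) process read, in matrix form,
  Gamma_p phi = r_p,   with   (Gamma_p)_{ij} = gamma(|i - j|),
                       (r_p)_i = gamma(i),   i,j = 1..p.
Substitute the sample gammas (Toeplitz matrix and right-hand side of size 1):
  Gamma_p = [[1.0055]]
  r_p     = [-0.0744]
With p = 1 this is the single equation gamma(0) phi_1 = gamma(1):
  phi_hat_1 = gamma(1) / gamma(0) = -0.0744 / 1.0055 = -0.0740.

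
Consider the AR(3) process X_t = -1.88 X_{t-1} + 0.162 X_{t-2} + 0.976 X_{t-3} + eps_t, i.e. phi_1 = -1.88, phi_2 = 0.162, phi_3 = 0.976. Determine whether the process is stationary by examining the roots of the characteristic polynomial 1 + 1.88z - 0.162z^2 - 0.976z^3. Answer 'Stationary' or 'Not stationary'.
\text{Not stationary}

The AR(p) characteristic polynomial is P(z) = 1 + 1.88z - 0.162z^2 - 0.976z^3.
Stationarity requires all roots to lie outside the unit circle, i.e. |z| > 1 for every root.
Degree 3: look for a simple real root z0 first, then factor out (1 - z/z0) and solve the remaining quadratic.
Testing z0 = -0.625: P(-0.625) = 1 + (1.88)(-0.625) + (-0.162)(-0.625)^2 + (-0.976)(-0.625)^3
  = 1 + (-1.175) + (-0.063281) + (0.238281) = 0.  So z_0 = -0.625 is a root, |z_0| = 0.625.
Divide out the factor (1 + 1.6 z) = (1 - z/z0) (since 1/z0 = -1.6):
  P(z) = (1 + 1.6 z)(1 + (0.28) z + (-0.61) z^2)
  [check: z-coef 0.28 - (-1.6) = 1.88; z^2-coef -0.61 - (-1.6)(0.28) = -0.162; z^3-coef -(-1.6)(-0.61) = -0.976.]
Remaining roots from the quadratic factor 1 + (0.28) z + (-0.61) z^2:
  Set 1 + (0.28) z + (-0.61) z^2 = 0, i.e. a z^2 + b z + c = 0 with a = -0.61, b = 0.28, c = 1.
  Discriminant D = b^2 - 4ac = (0.28)^2 - 4*(-0.61)*1 = 0.0784 - (-2.44) = 2.5184.
  D >= 0, so the roots are real: z = (-b +/- sqrt(D)) / (2a) = (-0.28 +/- 1.586947) / (-1.22).
    z_1 = (-0.28 + 1.586947) / (-1.22) = -1.0713,   |z_1| = 1.0713.
    z_2 = (-0.28 - 1.586947) / (-1.22) = 1.5303,   |z_2| = 1.5303.
Moduli of all roots: 0.6250, 1.0713, 1.5303.
All moduli strictly greater than 1? No.
Verdict: Not stationary.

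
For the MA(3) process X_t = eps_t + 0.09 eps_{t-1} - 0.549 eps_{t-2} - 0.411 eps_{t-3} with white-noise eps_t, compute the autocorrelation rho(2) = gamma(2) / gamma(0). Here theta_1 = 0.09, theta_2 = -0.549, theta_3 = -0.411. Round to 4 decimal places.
\rho(2) = -0.3964

For an MA(q) process with theta_0 = 1, the autocovariance is
  gamma(k) = sigma^2 * sum_{i=0..q-k} theta_i * theta_{i+k},
and rho(k) = gamma(k) / gamma(0). Sigma^2 cancels.
  numerator   = (1)*(-0.549) + (0.09)*(-0.411) = -0.58599.
  denominator = (1)^2 + (0.09)^2 + (-0.549)^2 + (-0.411)^2 = 1.478422.
  rho(2) = -0.58599 / 1.478422 = -0.3964.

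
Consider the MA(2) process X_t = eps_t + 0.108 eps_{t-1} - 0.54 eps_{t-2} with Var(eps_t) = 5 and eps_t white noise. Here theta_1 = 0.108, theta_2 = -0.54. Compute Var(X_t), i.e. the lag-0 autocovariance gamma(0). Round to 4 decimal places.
\gamma(0) = 6.5163

For an MA(q) process X_t = eps_t + sum_i theta_i eps_{t-i} with
Var(eps_t) = sigma^2, the variance is
  gamma(0) = sigma^2 * (1 + sum_i theta_i^2).
  sum_i theta_i^2 = (0.108)^2 + (-0.54)^2 = 0.011664 + 0.2916 = 0.303264.
  gamma(0) = 5 * (1 + 0.303264) = 5 * 1.303264 = 6.51632, which rounds to 6.5163.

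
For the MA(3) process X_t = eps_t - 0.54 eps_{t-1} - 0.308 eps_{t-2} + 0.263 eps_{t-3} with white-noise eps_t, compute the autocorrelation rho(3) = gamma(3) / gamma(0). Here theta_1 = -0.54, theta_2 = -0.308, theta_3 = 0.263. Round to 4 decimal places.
\rho(3) = 0.1807

For an MA(q) process with theta_0 = 1, the autocovariance is
  gamma(k) = sigma^2 * sum_{i=0..q-k} theta_i * theta_{i+k},
and rho(k) = gamma(k) / gamma(0). Sigma^2 cancels.
  numerator   = (1)*(0.263) = 0.263.
  denominator = (1)^2 + (-0.54)^2 + (-0.308)^2 + (0.263)^2 = 1.455633.
  rho(3) = 0.263 / 1.455633 = 0.1807.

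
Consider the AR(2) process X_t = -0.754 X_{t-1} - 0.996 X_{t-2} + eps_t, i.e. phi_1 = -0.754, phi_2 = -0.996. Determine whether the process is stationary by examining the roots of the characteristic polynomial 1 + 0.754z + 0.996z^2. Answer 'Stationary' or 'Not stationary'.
\text{Stationary}

The AR(p) characteristic polynomial is P(z) = 1 + 0.754z + 0.996z^2.
Stationarity requires all roots to lie outside the unit circle, i.e. |z| > 1 for every root.
Set 1 + (0.754) z + (0.996) z^2 = 0, i.e. a z^2 + b z + c = 0 with a = 0.996, b = 0.754, c = 1.
Discriminant D = b^2 - 4ac = (0.754)^2 - 4*(0.996)*1 = 0.568516 - (3.984) = -3.415484.
D < 0, so the roots are the complex-conjugate pair z = (-b +/- i sqrt(-D)) / (2a) = -0.3785 +/- 0.9278i.
For a conjugate pair |z|^2 = z * conj(z) = (product of roots) = c/a = 1/(0.996) = 1.004016, so |z| = sqrt(1.004016) = 1.002 for both roots.
Moduli of all roots: 1.0020, 1.0020.
All moduli strictly greater than 1? Yes.
Verdict: Stationary.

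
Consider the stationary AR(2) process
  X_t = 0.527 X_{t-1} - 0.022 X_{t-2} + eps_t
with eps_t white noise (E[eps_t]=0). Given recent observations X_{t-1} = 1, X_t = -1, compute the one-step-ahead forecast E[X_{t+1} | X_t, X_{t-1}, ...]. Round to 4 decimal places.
E[X_{t+1} \mid \mathcal F_t] = -0.5490

For an AR(p) model X_t = c + sum_i phi_i X_{t-i} + eps_t, the
one-step-ahead conditional mean is
  E[X_{t+1} | X_t, ...] = c + sum_i phi_i X_{t+1-i}.
Substitute known values:
  E[X_{t+1} | ...] = (0.527) * (-1) + (-0.022) * (1)
                   = -0.5490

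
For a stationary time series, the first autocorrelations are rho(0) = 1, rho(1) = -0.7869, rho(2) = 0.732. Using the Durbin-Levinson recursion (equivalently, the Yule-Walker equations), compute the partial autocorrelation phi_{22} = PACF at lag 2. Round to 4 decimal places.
\phi_{22} = 0.2962

The PACF at lag k is phi_{kk}, the last component of the solution
to the Yule-Walker system G_k phi = r_k where
  (G_k)_{ij} = rho(|i - j|), (r_k)_i = rho(i), i,j = 1..k.
Equivalently, Durbin-Levinson gives phi_{kk} iteratively:
  phi_{11} = rho(1)
  phi_{kk} = [rho(k) - sum_{j=1..k-1} phi_{k-1,j} rho(k-j)]
            / [1 - sum_{j=1..k-1} phi_{k-1,j} rho(j)],
  phi_{k,j} = phi_{k-1,j} - phi_{kk} phi_{k-1,k-j},  j = 1..k-1.
Step k = 1:
  phi_11 = rho(1) = -0.7869.
Step k = 2:
  phi_22 = [rho(2) - phi_11 rho(1)] / [1 - phi_11 rho(1)] = [0.732 - (-0.7869)(-0.7869)] / [1 - (-0.7869)(-0.7869)]
         = 0.11278839 / 0.38078839 = 0.2962.
Therefore phi_{22} = 0.2962.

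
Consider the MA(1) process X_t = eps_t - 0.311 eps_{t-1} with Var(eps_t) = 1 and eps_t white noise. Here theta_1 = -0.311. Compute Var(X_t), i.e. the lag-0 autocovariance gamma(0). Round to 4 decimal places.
\gamma(0) = 1.0967

For an MA(q) process X_t = eps_t + sum_i theta_i eps_{t-i} with
Var(eps_t) = sigma^2, the variance is
  gamma(0) = sigma^2 * (1 + sum_i theta_i^2).
  sum_i theta_i^2 = (-0.311)^2 = 0.096721.
  gamma(0) = 1 * (1 + 0.096721) = 1 * 1.096721 = 1.096721, which rounds to 1.0967.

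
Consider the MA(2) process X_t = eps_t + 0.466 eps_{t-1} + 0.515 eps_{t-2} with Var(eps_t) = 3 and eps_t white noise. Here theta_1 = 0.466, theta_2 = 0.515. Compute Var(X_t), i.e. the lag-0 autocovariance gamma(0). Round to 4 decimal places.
\gamma(0) = 4.4471

For an MA(q) process X_t = eps_t + sum_i theta_i eps_{t-i} with
Var(eps_t) = sigma^2, the variance is
  gamma(0) = sigma^2 * (1 + sum_i theta_i^2).
  sum_i theta_i^2 = (0.466)^2 + (0.515)^2 = 0.217156 + 0.265225 = 0.482381.
  gamma(0) = 3 * (1 + 0.482381) = 3 * 1.482381 = 4.447143, which rounds to 4.4471.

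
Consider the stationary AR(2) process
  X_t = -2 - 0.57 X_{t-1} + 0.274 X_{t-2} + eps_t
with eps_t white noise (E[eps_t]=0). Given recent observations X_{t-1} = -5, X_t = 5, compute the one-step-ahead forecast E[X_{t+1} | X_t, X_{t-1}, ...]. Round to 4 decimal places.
E[X_{t+1} \mid \mathcal F_t] = -6.2200

For an AR(p) model X_t = c + sum_i phi_i X_{t-i} + eps_t, the
one-step-ahead conditional mean is
  E[X_{t+1} | X_t, ...] = c + sum_i phi_i X_{t+1-i}.
Substitute known values:
  E[X_{t+1} | ...] = -2 + (-0.57) * (5) + (0.274) * (-5)
                   = -6.2200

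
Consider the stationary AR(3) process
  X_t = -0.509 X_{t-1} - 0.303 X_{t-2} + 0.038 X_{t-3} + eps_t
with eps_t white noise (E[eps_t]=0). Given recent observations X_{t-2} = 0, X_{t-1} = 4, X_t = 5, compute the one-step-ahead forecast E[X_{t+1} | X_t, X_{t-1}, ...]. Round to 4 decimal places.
E[X_{t+1} \mid \mathcal F_t] = -3.7570

For an AR(p) model X_t = c + sum_i phi_i X_{t-i} + eps_t, the
one-step-ahead conditional mean is
  E[X_{t+1} | X_t, ...] = c + sum_i phi_i X_{t+1-i}.
Substitute known values:
  E[X_{t+1} | ...] = (-0.509) * (5) + (-0.303) * (4) + (0.038) * (0)
                   = -3.7570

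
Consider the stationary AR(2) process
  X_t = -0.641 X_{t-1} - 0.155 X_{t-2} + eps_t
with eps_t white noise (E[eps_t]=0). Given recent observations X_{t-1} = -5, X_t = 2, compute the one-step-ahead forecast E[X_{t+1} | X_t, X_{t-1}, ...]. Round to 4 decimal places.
E[X_{t+1} \mid \mathcal F_t] = -0.5070

For an AR(p) model X_t = c + sum_i phi_i X_{t-i} + eps_t, the
one-step-ahead conditional mean is
  E[X_{t+1} | X_t, ...] = c + sum_i phi_i X_{t+1-i}.
Substitute known values:
  E[X_{t+1} | ...] = (-0.641) * (2) + (-0.155) * (-5)
                   = -0.5070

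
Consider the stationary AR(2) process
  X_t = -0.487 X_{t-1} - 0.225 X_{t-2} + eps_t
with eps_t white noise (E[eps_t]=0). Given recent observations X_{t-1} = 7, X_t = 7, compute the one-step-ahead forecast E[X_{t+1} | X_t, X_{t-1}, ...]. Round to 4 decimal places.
E[X_{t+1} \mid \mathcal F_t] = -4.9840

For an AR(p) model X_t = c + sum_i phi_i X_{t-i} + eps_t, the
one-step-ahead conditional mean is
  E[X_{t+1} | X_t, ...] = c + sum_i phi_i X_{t+1-i}.
Substitute known values:
  E[X_{t+1} | ...] = (-0.487) * (7) + (-0.225) * (7)
                   = -4.9840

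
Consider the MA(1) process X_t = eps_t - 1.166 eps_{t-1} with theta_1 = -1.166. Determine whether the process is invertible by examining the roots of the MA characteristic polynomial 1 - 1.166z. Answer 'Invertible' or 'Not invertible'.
\text{Not invertible}

The MA(q) characteristic polynomial is P(z) = 1 - 1.166z.
Invertibility requires all roots to lie outside the unit circle, i.e. |z| > 1 for every root.
This is linear in z: 1 + (-1.166) z = 0  =>  z = -1/(-1.166) = 0.857633,  |z| = 0.857633.
Moduli of all roots: 0.8576.
All moduli strictly greater than 1? No.
Verdict: Not invertible.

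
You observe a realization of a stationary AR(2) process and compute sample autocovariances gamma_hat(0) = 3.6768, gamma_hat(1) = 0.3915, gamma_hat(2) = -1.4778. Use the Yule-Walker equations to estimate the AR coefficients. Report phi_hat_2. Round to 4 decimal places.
\hat\phi_{2} = -0.4180

The Yule-Walker equations for an AR(p) process read, in matrix form,
  Gamma_p phi = r_p,   with   (Gamma_p)_{ij} = gamma(|i - j|),
                       (r_p)_i = gamma(i),   i,j = 1..p.
Substitute the sample gammas (Toeplitz matrix and right-hand side of size 2):
  Gamma_p = [[3.6768, 0.3915], [0.3915, 3.6768]]
  r_p     = [0.3915, -1.4778]
Written out:
  3.6768 phi_1 + 0.3915 phi_2 = 0.3915
  0.3915 phi_1 + 3.6768 phi_2 = -1.4778
Solve by Cramer's rule:
  det = gamma(0)^2 - gamma(1)^2 = (3.6768)^2 - (0.3915)^2 = 13.51885824 - 0.15327225 = 13.36558599
  phi_hat_1 = [gamma(1) gamma(0) - gamma(1) gamma(2)] / det = [(0.3915)(3.6768) - (0.3915)(-1.4778)] / 13.36558599 = 2.0180259 / 13.36558599 = 0.151
  phi_hat_2 = [gamma(0) gamma(2) - gamma(1)^2] / det = [(3.6768)(-1.4778) - (0.3915)^2] / 13.36558599 = -5.58684729 / 13.36558599 = -0.418
So phi_hat = [0.1510, -0.4180].
Therefore phi_hat_2 = -0.4180.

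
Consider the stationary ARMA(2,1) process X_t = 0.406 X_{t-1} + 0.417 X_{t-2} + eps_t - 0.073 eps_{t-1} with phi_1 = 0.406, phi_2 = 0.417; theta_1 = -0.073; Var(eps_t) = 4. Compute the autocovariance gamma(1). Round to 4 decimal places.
\gamma(1) = 5.4154

Multiply the model equation by X_{t-k} and take expectations. With theta_0 = psi_0 = 1 and psi_j the MA(infinity) weights, this gives
  gamma(k) - sum_i phi_i gamma(k-i) = c_k,
  c_k = sigma^2 * sum_{j=k..q} theta_j psi_{j-k}   (c_k = 0 for k > q),
using gamma(-m) = gamma(m).
psi-weights needed (psi_j = theta_j + sum_i phi_i psi_{j-i}):
  psi_1 = theta_1 + phi_1 = -0.073 + (0.406) = 0.333
Right-hand sides:
  c_0 = sigma^2 (1 + theta_1 psi_1) = 4 * (1 + (-0.073)(0.333)) = 4 * 0.975691 = 3.902764
  c_1 = sigma^2 theta_1 = 4 * (-0.073) = -0.292
  c_2 = 0
Equations for k = 0, 1, 2 (AR order 2, c_2 = 0):
  (E0) gamma(0) = phi_1 gamma(1) + phi_2 gamma(2) + c_0
  (E1) gamma(1) = phi_1 gamma(0) + phi_2 gamma(1) + c_1
  (E2) gamma(2) = phi_1 gamma(1) + phi_2 gamma(0)
From (E1): gamma(1) = A gamma(0) + B with
  A = phi_1 / (1 - phi_2) = 0.406 / 0.583 = 0.696398,   B = c_1 / (1 - phi_2) = -0.292 / 0.583 = -0.500858.
Insert (E2) into (E0): gamma(0) (1 - phi_2^2) = phi_1 (1 + phi_2) gamma(1) + c_0.
  phi_1 (1 + phi_2) = (0.406)(1.417) = 0.575302,   1 - phi_2^2 = 0.826111.
Replace gamma(1) by A gamma(0) + B and collect gamma(0):
  gamma(0) [0.826111 - (0.575302)(0.696398)] = (0.575302)(-0.500858) + 3.902764
  gamma(0) * 0.425472 = 3.61462
  gamma(0) = 3.61462 / 0.425472 = 8.495555.
  gamma(1) = A gamma(0) + B = (0.696398)(8.495555) + (-0.500858) = 5.415429.
Therefore gamma(1) = 5.4154 (to 4 decimal places).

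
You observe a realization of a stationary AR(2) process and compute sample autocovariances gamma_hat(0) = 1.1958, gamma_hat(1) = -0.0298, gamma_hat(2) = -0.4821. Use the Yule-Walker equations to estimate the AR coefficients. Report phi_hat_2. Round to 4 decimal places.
\hat\phi_{2} = -0.4040

The Yule-Walker equations for an AR(p) process read, in matrix form,
  Gamma_p phi = r_p,   with   (Gamma_p)_{ij} = gamma(|i - j|),
                       (r_p)_i = gamma(i),   i,j = 1..p.
Substitute the sample gammas (Toeplitz matrix and right-hand side of size 2):
  Gamma_p = [[1.1958, -0.0298], [-0.0298, 1.1958]]
  r_p     = [-0.0298, -0.4821]
Written out:
  1.1958 phi_1 - 0.0298 phi_2 = -0.0298
  -0.0298 phi_1 + 1.1958 phi_2 = -0.4821
Solve by Cramer's rule:
  det = gamma(0)^2 - gamma(1)^2 = (1.1958)^2 - (-0.0298)^2 = 1.42993764 - 0.00088804 = 1.4290496
  phi_hat_1 = [gamma(1) gamma(0) - gamma(1) gamma(2)] / det = [(-0.0298)(1.1958) - (-0.0298)(-0.4821)] / 1.4290496 = -0.05000142 / 1.4290496 = -0.035
  phi_hat_2 = [gamma(0) gamma(2) - gamma(1)^2] / det = [(1.1958)(-0.4821) - (-0.0298)^2] / 1.4290496 = -0.57738322 / 1.4290496 = -0.404
So phi_hat = [-0.0350, -0.4040].
Therefore phi_hat_2 = -0.4040.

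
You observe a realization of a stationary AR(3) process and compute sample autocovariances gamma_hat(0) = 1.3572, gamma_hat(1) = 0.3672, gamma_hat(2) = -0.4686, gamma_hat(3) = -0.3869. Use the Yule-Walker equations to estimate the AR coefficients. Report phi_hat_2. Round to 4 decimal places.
\hat\phi_{2} = -0.4370

The Yule-Walker equations for an AR(p) process read, in matrix form,
  Gamma_p phi = r_p,   with   (Gamma_p)_{ij} = gamma(|i - j|),
                       (r_p)_i = gamma(i),   i,j = 1..p.
Substitute the sample gammas (Toeplitz matrix and right-hand side of size 3):
  Gamma_p = [[1.3572, 0.3672, -0.4686], [0.3672, 1.3572, 0.3672], [-0.4686, 0.3672, 1.3572]]
  r_p     = [0.3672, -0.4686, -0.3869]
Written out (R1..R3):
  (R1) 1.3572 phi_1 + 0.3672 phi_2 - 0.4686 phi_3 = 0.3672
  (R2) 0.3672 phi_1 + 1.3572 phi_2 + 0.3672 phi_3 = -0.4686
  (R3) -0.4686 phi_1 + 0.3672 phi_2 + 1.3572 phi_3 = -0.3869
Gaussian elimination:
  R2 <- R2 - (0.3672/1.3572) R1 = R2 - (0.270557) R1:  1.257851 phi_2 + 0.493983 phi_3 = -0.567949
  R3 <- R3 - (-0.4686/1.3572) R1 = R3 - (-0.34527) R1:  0.493983 phi_2 + 1.195407 phi_3 = -0.260117
  R3 <- R3 - (0.493983/1.257851) R2 = R3 - (0.39272) R2:  1.00141 phi_3 = -0.037072
Back-substitution:
  phi_hat_3 = -0.037072 / 1.00141 = -0.03702
  phi_hat_2 = (-0.567949 - (0.493983)(-0.03702)) / 1.257851 = -0.436984
  phi_hat_1 = (0.3672 - (0.3672)(-0.436984) - (-0.4686)(-0.03702)) / 1.3572 = 0.376004
So phi_hat = [0.3760, -0.4370, -0.0370].
Therefore phi_hat_2 = -0.4370.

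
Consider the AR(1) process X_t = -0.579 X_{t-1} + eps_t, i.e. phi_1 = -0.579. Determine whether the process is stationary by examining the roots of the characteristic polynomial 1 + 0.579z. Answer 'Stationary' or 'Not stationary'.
\text{Stationary}

The AR(p) characteristic polynomial is P(z) = 1 + 0.579z.
Stationarity requires all roots to lie outside the unit circle, i.e. |z| > 1 for every root.
This is linear in z: 1 + (0.579) z = 0  =>  z = -1/(0.579) = -1.727116,  |z| = 1.727116.
Moduli of all roots: 1.7271.
All moduli strictly greater than 1? Yes.
Verdict: Stationary.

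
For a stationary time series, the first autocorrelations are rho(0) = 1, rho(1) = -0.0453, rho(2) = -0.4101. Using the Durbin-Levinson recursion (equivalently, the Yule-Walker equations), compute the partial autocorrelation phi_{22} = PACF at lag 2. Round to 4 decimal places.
\phi_{22} = -0.4130

The PACF at lag k is phi_{kk}, the last component of the solution
to the Yule-Walker system G_k phi = r_k where
  (G_k)_{ij} = rho(|i - j|), (r_k)_i = rho(i), i,j = 1..k.
Equivalently, Durbin-Levinson gives phi_{kk} iteratively:
  phi_{11} = rho(1)
  phi_{kk} = [rho(k) - sum_{j=1..k-1} phi_{k-1,j} rho(k-j)]
            / [1 - sum_{j=1..k-1} phi_{k-1,j} rho(j)],
  phi_{k,j} = phi_{k-1,j} - phi_{kk} phi_{k-1,k-j},  j = 1..k-1.
Step k = 1:
  phi_11 = rho(1) = -0.0453.
Step k = 2:
  phi_22 = [rho(2) - phi_11 rho(1)] / [1 - phi_11 rho(1)] = [-0.4101 - (-0.0453)(-0.0453)] / [1 - (-0.0453)(-0.0453)]
         = -0.41215209 / 0.99794791 = -0.413.
Therefore phi_{22} = -0.4130.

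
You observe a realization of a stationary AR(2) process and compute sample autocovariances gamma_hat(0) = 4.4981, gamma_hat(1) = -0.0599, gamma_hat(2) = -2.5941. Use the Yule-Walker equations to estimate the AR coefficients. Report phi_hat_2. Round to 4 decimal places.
\hat\phi_{2} = -0.5770

The Yule-Walker equations for an AR(p) process read, in matrix form,
  Gamma_p phi = r_p,   with   (Gamma_p)_{ij} = gamma(|i - j|),
                       (r_p)_i = gamma(i),   i,j = 1..p.
Substitute the sample gammas (Toeplitz matrix and right-hand side of size 2):
  Gamma_p = [[4.4981, -0.0599], [-0.0599, 4.4981]]
  r_p     = [-0.0599, -2.5941]
Written out:
  4.4981 phi_1 - 0.0599 phi_2 = -0.0599
  -0.0599 phi_1 + 4.4981 phi_2 = -2.5941
Solve by Cramer's rule:
  det = gamma(0)^2 - gamma(1)^2 = (4.4981)^2 - (-0.0599)^2 = 20.23290361 - 0.00358801 = 20.2293156
  phi_hat_1 = [gamma(1) gamma(0) - gamma(1) gamma(2)] / det = [(-0.0599)(4.4981) - (-0.0599)(-2.5941)] / 20.2293156 = -0.42482278 / 20.2293156 = -0.021
  phi_hat_2 = [gamma(0) gamma(2) - gamma(1)^2] / det = [(4.4981)(-2.5941) - (-0.0599)^2] / 20.2293156 = -11.67210922 / 20.2293156 = -0.577
So phi_hat = [-0.0210, -0.5770].
Therefore phi_hat_2 = -0.5770.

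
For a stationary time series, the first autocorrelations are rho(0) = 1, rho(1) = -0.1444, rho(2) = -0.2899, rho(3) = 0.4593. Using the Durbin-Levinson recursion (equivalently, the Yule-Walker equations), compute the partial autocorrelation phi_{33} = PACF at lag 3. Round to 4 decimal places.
\phi_{33} = 0.4069

The PACF at lag k is phi_{kk}, the last component of the solution
to the Yule-Walker system G_k phi = r_k where
  (G_k)_{ij} = rho(|i - j|), (r_k)_i = rho(i), i,j = 1..k.
Equivalently, Durbin-Levinson gives phi_{kk} iteratively:
  phi_{11} = rho(1)
  phi_{kk} = [rho(k) - sum_{j=1..k-1} phi_{k-1,j} rho(k-j)]
            / [1 - sum_{j=1..k-1} phi_{k-1,j} rho(j)],
  phi_{k,j} = phi_{k-1,j} - phi_{kk} phi_{k-1,k-j},  j = 1..k-1.
Step k = 1:
  phi_11 = rho(1) = -0.1444.
Step k = 2:
  phi_22 = [rho(2) - phi_11 rho(1)] / [1 - phi_11 rho(1)] = [-0.2899 - (-0.1444)(-0.1444)] / [1 - (-0.1444)(-0.1444)]
         = -0.31075136 / 0.97914864 = -0.317369.
  Update: phi_21 = phi_11 - phi_22 phi_11 = -0.1444 - (-0.317369)(-0.1444) = -0.190228.
Step k = 3:
  phi_33 = [rho(3) - phi_21 rho(2) - phi_22 rho(1)] / [1 - phi_21 rho(1) - phi_22 rho(2)]
    numerator   = 0.4593 - (-0.190228)(-0.2899) - (-0.317369)(-0.1444) = 0.35832481
    denominator = 1 - (-0.190228)(-0.1444) - (-0.317369)(-0.2899) = 0.88052581
  phi_33 = 0.35832481 / 0.88052581 = 0.4069.
Therefore phi_{33} = 0.4069.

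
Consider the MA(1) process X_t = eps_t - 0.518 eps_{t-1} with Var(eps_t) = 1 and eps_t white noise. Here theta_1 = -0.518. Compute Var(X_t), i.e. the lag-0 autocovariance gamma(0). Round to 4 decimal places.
\gamma(0) = 1.2683

For an MA(q) process X_t = eps_t + sum_i theta_i eps_{t-i} with
Var(eps_t) = sigma^2, the variance is
  gamma(0) = sigma^2 * (1 + sum_i theta_i^2).
  sum_i theta_i^2 = (-0.518)^2 = 0.268324.
  gamma(0) = 1 * (1 + 0.268324) = 1 * 1.268324 = 1.268324, which rounds to 1.2683.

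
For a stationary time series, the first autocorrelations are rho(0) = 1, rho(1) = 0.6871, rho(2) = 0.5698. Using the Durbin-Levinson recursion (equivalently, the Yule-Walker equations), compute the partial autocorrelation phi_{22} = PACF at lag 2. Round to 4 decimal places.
\phi_{22} = 0.1851

The PACF at lag k is phi_{kk}, the last component of the solution
to the Yule-Walker system G_k phi = r_k where
  (G_k)_{ij} = rho(|i - j|), (r_k)_i = rho(i), i,j = 1..k.
Equivalently, Durbin-Levinson gives phi_{kk} iteratively:
  phi_{11} = rho(1)
  phi_{kk} = [rho(k) - sum_{j=1..k-1} phi_{k-1,j} rho(k-j)]
            / [1 - sum_{j=1..k-1} phi_{k-1,j} rho(j)],
  phi_{k,j} = phi_{k-1,j} - phi_{kk} phi_{k-1,k-j},  j = 1..k-1.
Step k = 1:
  phi_11 = rho(1) = 0.6871.
Step k = 2:
  phi_22 = [rho(2) - phi_11 rho(1)] / [1 - phi_11 rho(1)] = [0.5698 - (0.6871)(0.6871)] / [1 - (0.6871)(0.6871)]
         = 0.09769359 / 0.52789359 = 0.1851.
Therefore phi_{22} = 0.1851.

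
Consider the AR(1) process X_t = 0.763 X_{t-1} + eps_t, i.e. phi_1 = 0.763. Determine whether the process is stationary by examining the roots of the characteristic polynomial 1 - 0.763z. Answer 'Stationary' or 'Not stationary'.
\text{Stationary}

The AR(p) characteristic polynomial is P(z) = 1 - 0.763z.
Stationarity requires all roots to lie outside the unit circle, i.e. |z| > 1 for every root.
This is linear in z: 1 + (-0.763) z = 0  =>  z = -1/(-0.763) = 1.310616,  |z| = 1.310616.
Moduli of all roots: 1.3106.
All moduli strictly greater than 1? Yes.
Verdict: Stationary.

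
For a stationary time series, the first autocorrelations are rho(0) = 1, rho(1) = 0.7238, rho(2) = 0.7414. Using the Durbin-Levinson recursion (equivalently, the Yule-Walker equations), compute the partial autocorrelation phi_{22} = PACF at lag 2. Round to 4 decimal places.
\phi_{22} = 0.4569

The PACF at lag k is phi_{kk}, the last component of the solution
to the Yule-Walker system G_k phi = r_k where
  (G_k)_{ij} = rho(|i - j|), (r_k)_i = rho(i), i,j = 1..k.
Equivalently, Durbin-Levinson gives phi_{kk} iteratively:
  phi_{11} = rho(1)
  phi_{kk} = [rho(k) - sum_{j=1..k-1} phi_{k-1,j} rho(k-j)]
            / [1 - sum_{j=1..k-1} phi_{k-1,j} rho(j)],
  phi_{k,j} = phi_{k-1,j} - phi_{kk} phi_{k-1,k-j},  j = 1..k-1.
Step k = 1:
  phi_11 = rho(1) = 0.7238.
Step k = 2:
  phi_22 = [rho(2) - phi_11 rho(1)] / [1 - phi_11 rho(1)] = [0.7414 - (0.7238)(0.7238)] / [1 - (0.7238)(0.7238)]
         = 0.21751356 / 0.47611356 = 0.4569.
Therefore phi_{22} = 0.4569.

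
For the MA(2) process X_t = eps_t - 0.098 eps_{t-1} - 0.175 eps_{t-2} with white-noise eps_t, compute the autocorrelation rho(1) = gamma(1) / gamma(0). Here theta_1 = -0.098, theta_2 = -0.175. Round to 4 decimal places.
\rho(1) = -0.0777

For an MA(q) process with theta_0 = 1, the autocovariance is
  gamma(k) = sigma^2 * sum_{i=0..q-k} theta_i * theta_{i+k},
and rho(k) = gamma(k) / gamma(0). Sigma^2 cancels.
  numerator   = (1)*(-0.098) + (-0.098)*(-0.175) = -0.08085.
  denominator = (1)^2 + (-0.098)^2 + (-0.175)^2 = 1.040229.
  rho(1) = -0.08085 / 1.040229 = -0.0777.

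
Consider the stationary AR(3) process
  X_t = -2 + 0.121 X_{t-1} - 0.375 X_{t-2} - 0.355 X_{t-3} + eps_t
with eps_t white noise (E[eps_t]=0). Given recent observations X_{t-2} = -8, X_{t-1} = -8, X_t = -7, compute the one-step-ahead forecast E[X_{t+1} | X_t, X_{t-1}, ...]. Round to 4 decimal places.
E[X_{t+1} \mid \mathcal F_t] = 2.9930

For an AR(p) model X_t = c + sum_i phi_i X_{t-i} + eps_t, the
one-step-ahead conditional mean is
  E[X_{t+1} | X_t, ...] = c + sum_i phi_i X_{t+1-i}.
Substitute known values:
  E[X_{t+1} | ...] = -2 + (0.121) * (-7) + (-0.375) * (-8) + (-0.355) * (-8)
                   = 2.9930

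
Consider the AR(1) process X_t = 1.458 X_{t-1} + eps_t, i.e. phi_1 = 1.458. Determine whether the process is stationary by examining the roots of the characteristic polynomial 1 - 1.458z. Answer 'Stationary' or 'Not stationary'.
\text{Not stationary}

The AR(p) characteristic polynomial is P(z) = 1 - 1.458z.
Stationarity requires all roots to lie outside the unit circle, i.e. |z| > 1 for every root.
This is linear in z: 1 + (-1.458) z = 0  =>  z = -1/(-1.458) = 0.685871,  |z| = 0.685871.
Moduli of all roots: 0.6859.
All moduli strictly greater than 1? No.
Verdict: Not stationary.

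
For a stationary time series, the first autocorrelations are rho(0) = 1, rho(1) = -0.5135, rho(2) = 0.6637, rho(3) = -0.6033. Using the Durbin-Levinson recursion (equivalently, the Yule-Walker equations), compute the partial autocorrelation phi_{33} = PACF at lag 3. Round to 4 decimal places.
\phi_{33} = -0.3250

The PACF at lag k is phi_{kk}, the last component of the solution
to the Yule-Walker system G_k phi = r_k where
  (G_k)_{ij} = rho(|i - j|), (r_k)_i = rho(i), i,j = 1..k.
Equivalently, Durbin-Levinson gives phi_{kk} iteratively:
  phi_{11} = rho(1)
  phi_{kk} = [rho(k) - sum_{j=1..k-1} phi_{k-1,j} rho(k-j)]
            / [1 - sum_{j=1..k-1} phi_{k-1,j} rho(j)],
  phi_{k,j} = phi_{k-1,j} - phi_{kk} phi_{k-1,k-j},  j = 1..k-1.
Step k = 1:
  phi_11 = rho(1) = -0.5135.
Step k = 2:
  phi_22 = [rho(2) - phi_11 rho(1)] / [1 - phi_11 rho(1)] = [0.6637 - (-0.5135)(-0.5135)] / [1 - (-0.5135)(-0.5135)]
         = 0.40001775 / 0.73631775 = 0.543268.
  Update: phi_21 = phi_11 - phi_22 phi_11 = -0.5135 - (0.543268)(-0.5135) = -0.234532.
Step k = 3:
  phi_33 = [rho(3) - phi_21 rho(2) - phi_22 rho(1)] / [1 - phi_21 rho(1) - phi_22 rho(2)]
    numerator   = -0.6033 - (-0.234532)(0.6637) - (0.543268)(-0.5135) = -0.1686731
    denominator = 1 - (-0.234532)(-0.5135) - (0.543268)(0.6637) = 0.51900097
  phi_33 = -0.1686731 / 0.51900097 = -0.325.
Therefore phi_{33} = -0.3250.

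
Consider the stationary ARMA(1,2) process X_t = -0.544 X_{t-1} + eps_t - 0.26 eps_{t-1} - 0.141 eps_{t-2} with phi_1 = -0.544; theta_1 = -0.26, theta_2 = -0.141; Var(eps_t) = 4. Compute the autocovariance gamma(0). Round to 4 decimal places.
\gamma(0) = 7.0847

Multiply the model equation by X_{t-k} and take expectations. With theta_0 = psi_0 = 1 and psi_j the MA(infinity) weights, this gives
  gamma(k) - sum_i phi_i gamma(k-i) = c_k,
  c_k = sigma^2 * sum_{j=k..q} theta_j psi_{j-k}   (c_k = 0 for k > q),
using gamma(-m) = gamma(m).
psi-weights needed (psi_j = theta_j + sum_i phi_i psi_{j-i}):
  psi_1 = theta_1 + phi_1 = -0.26 + (-0.544) = -0.804
  psi_2 = theta_2 + phi_1 psi_1 = -0.141 + (-0.544)(-0.804) = 0.296376
Right-hand sides:
  c_0 = sigma^2 (1 + theta_1 psi_1 + theta_2 psi_2) = 4 * (1 + (-0.26)(-0.804) + (-0.141)(0.296376)) = 4 * 1.167251 = 4.669004
  c_1 = sigma^2 (theta_1 + theta_2 psi_1) = 4 * (-0.26 + (-0.141)(-0.804)) = -0.586544
  c_2 = sigma^2 theta_2 = 4 * (-0.141) = -0.564
Equations for k = 0 and k = 1 (AR order 1):
  gamma(0) = phi_1 gamma(1) + c_0
  gamma(1) = phi_1 gamma(0) + c_1
Substituting the second into the first: gamma(0) (1 - phi_1^2) = c_0 + phi_1 c_1, so
  gamma(0) = (c_0 + phi_1 c_1) / (1 - phi_1^2) = (4.669004 + (-0.544)(-0.586544)) / (1 - (-0.544)^2) = 4.988084 / 0.704064 = 7.084702.
Therefore gamma(0) = 7.0847 (to 4 decimal places).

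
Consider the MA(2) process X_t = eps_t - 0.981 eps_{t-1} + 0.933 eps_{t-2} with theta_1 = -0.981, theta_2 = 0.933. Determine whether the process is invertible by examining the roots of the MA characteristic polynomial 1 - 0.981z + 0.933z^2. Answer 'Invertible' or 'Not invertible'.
\text{Invertible}

The MA(q) characteristic polynomial is P(z) = 1 - 0.981z + 0.933z^2.
Invertibility requires all roots to lie outside the unit circle, i.e. |z| > 1 for every root.
Set 1 + (-0.981) z + (0.933) z^2 = 0, i.e. a z^2 + b z + c = 0 with a = 0.933, b = -0.981, c = 1.
Discriminant D = b^2 - 4ac = (-0.981)^2 - 4*(0.933)*1 = 0.962361 - (3.732) = -2.769639.
D < 0, so the roots are the complex-conjugate pair z = (-b +/- i sqrt(-D)) / (2a) = 0.5257 +/- 0.8919i.
For a conjugate pair |z|^2 = z * conj(z) = (product of roots) = c/a = 1/(0.933) = 1.071811, so |z| = sqrt(1.071811) = 1.0353 for both roots.
Moduli of all roots: 1.0353, 1.0353.
All moduli strictly greater than 1? Yes.
Verdict: Invertible.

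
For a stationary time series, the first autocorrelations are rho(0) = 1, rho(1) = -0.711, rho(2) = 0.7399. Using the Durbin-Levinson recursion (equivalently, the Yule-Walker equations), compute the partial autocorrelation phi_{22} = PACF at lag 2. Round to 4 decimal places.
\phi_{22} = 0.4740

The PACF at lag k is phi_{kk}, the last component of the solution
to the Yule-Walker system G_k phi = r_k where
  (G_k)_{ij} = rho(|i - j|), (r_k)_i = rho(i), i,j = 1..k.
Equivalently, Durbin-Levinson gives phi_{kk} iteratively:
  phi_{11} = rho(1)
  phi_{kk} = [rho(k) - sum_{j=1..k-1} phi_{k-1,j} rho(k-j)]
            / [1 - sum_{j=1..k-1} phi_{k-1,j} rho(j)],
  phi_{k,j} = phi_{k-1,j} - phi_{kk} phi_{k-1,k-j},  j = 1..k-1.
Step k = 1:
  phi_11 = rho(1) = -0.711.
Step k = 2:
  phi_22 = [rho(2) - phi_11 rho(1)] / [1 - phi_11 rho(1)] = [0.7399 - (-0.711)(-0.711)] / [1 - (-0.711)(-0.711)]
         = 0.234379 / 0.494479 = 0.474.
Therefore phi_{22} = 0.4740.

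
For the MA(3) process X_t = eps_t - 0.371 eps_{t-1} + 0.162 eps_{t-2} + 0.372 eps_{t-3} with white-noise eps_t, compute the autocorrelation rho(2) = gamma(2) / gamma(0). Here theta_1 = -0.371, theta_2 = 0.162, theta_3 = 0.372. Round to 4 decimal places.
\rho(2) = 0.0184

For an MA(q) process with theta_0 = 1, the autocovariance is
  gamma(k) = sigma^2 * sum_{i=0..q-k} theta_i * theta_{i+k},
and rho(k) = gamma(k) / gamma(0). Sigma^2 cancels.
  numerator   = (1)*(0.162) + (-0.371)*(0.372) = 0.023988.
  denominator = (1)^2 + (-0.371)^2 + (0.162)^2 + (0.372)^2 = 1.302269.
  rho(2) = 0.023988 / 1.302269 = 0.0184.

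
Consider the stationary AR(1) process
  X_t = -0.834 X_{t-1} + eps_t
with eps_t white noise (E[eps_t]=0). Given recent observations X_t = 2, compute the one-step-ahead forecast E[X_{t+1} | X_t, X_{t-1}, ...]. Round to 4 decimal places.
E[X_{t+1} \mid \mathcal F_t] = -1.6680

For an AR(p) model X_t = c + sum_i phi_i X_{t-i} + eps_t, the
one-step-ahead conditional mean is
  E[X_{t+1} | X_t, ...] = c + sum_i phi_i X_{t+1-i}.
Substitute known values:
  E[X_{t+1} | ...] = (-0.834) * (2)
                   = -1.6680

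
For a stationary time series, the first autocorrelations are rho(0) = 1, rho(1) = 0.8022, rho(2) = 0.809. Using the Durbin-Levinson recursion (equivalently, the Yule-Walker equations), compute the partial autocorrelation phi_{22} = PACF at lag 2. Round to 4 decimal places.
\phi_{22} = 0.4642

The PACF at lag k is phi_{kk}, the last component of the solution
to the Yule-Walker system G_k phi = r_k where
  (G_k)_{ij} = rho(|i - j|), (r_k)_i = rho(i), i,j = 1..k.
Equivalently, Durbin-Levinson gives phi_{kk} iteratively:
  phi_{11} = rho(1)
  phi_{kk} = [rho(k) - sum_{j=1..k-1} phi_{k-1,j} rho(k-j)]
            / [1 - sum_{j=1..k-1} phi_{k-1,j} rho(j)],
  phi_{k,j} = phi_{k-1,j} - phi_{kk} phi_{k-1,k-j},  j = 1..k-1.
Step k = 1:
  phi_11 = rho(1) = 0.8022.
Step k = 2:
  phi_22 = [rho(2) - phi_11 rho(1)] / [1 - phi_11 rho(1)] = [0.809 - (0.8022)(0.8022)] / [1 - (0.8022)(0.8022)]
         = 0.16547516 / 0.35647516 = 0.4642.
Therefore phi_{22} = 0.4642.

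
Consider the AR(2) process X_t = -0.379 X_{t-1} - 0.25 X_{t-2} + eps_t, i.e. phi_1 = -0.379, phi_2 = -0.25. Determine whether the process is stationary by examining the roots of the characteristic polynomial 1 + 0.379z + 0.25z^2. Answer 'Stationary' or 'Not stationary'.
\text{Stationary}

The AR(p) characteristic polynomial is P(z) = 1 + 0.379z + 0.25z^2.
Stationarity requires all roots to lie outside the unit circle, i.e. |z| > 1 for every root.
Set 1 + (0.379) z + (0.25) z^2 = 0, i.e. a z^2 + b z + c = 0 with a = 0.25, b = 0.379, c = 1.
Discriminant D = b^2 - 4ac = (0.379)^2 - 4*(0.25)*1 = 0.143641 - (1) = -0.856359.
D < 0, so the roots are the complex-conjugate pair z = (-b +/- i sqrt(-D)) / (2a) = -0.758 +/- 1.8508i.
For a conjugate pair |z|^2 = z * conj(z) = (product of roots) = c/a = 1/(0.25) = 4, so |z| = sqrt(4) = 2 for both roots.
Moduli of all roots: 2.0000, 2.0000.
All moduli strictly greater than 1? Yes.
Verdict: Stationary.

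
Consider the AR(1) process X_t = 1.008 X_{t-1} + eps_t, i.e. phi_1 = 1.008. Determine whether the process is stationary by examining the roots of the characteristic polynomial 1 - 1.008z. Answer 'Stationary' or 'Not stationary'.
\text{Not stationary}

The AR(p) characteristic polynomial is P(z) = 1 - 1.008z.
Stationarity requires all roots to lie outside the unit circle, i.e. |z| > 1 for every root.
This is linear in z: 1 + (-1.008) z = 0  =>  z = -1/(-1.008) = 0.992063,  |z| = 0.992063.
Moduli of all roots: 0.9921.
All moduli strictly greater than 1? No.
Verdict: Not stationary.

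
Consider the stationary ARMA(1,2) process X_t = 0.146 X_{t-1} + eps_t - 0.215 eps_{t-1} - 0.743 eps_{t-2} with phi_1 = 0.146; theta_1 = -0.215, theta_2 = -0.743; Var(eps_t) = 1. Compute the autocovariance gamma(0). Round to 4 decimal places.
\gamma(0) = 1.5842

Multiply the model equation by X_{t-k} and take expectations. With theta_0 = psi_0 = 1 and psi_j the MA(infinity) weights, this gives
  gamma(k) - sum_i phi_i gamma(k-i) = c_k,
  c_k = sigma^2 * sum_{j=k..q} theta_j psi_{j-k}   (c_k = 0 for k > q),
using gamma(-m) = gamma(m).
psi-weights needed (psi_j = theta_j + sum_i phi_i psi_{j-i}):
  psi_1 = theta_1 + phi_1 = -0.215 + (0.146) = -0.069
  psi_2 = theta_2 + phi_1 psi_1 = -0.743 + (0.146)(-0.069) = -0.753074
Right-hand sides:
  c_0 = sigma^2 (1 + theta_1 psi_1 + theta_2 psi_2) = 1 * (1 + (-0.215)(-0.069) + (-0.743)(-0.753074)) = 1 * 1.574369 = 1.574369
  c_1 = sigma^2 (theta_1 + theta_2 psi_1) = 1 * (-0.215 + (-0.743)(-0.069)) = -0.163733
  c_2 = sigma^2 theta_2 = 1 * (-0.743) = -0.743
Equations for k = 0 and k = 1 (AR order 1):
  gamma(0) = phi_1 gamma(1) + c_0
  gamma(1) = phi_1 gamma(0) + c_1
Substituting the second into the first: gamma(0) (1 - phi_1^2) = c_0 + phi_1 c_1, so
  gamma(0) = (c_0 + phi_1 c_1) / (1 - phi_1^2) = (1.574369 + (0.146)(-0.163733)) / (1 - (0.146)^2) = 1.550464 / 0.978684 = 1.584233.
Therefore gamma(0) = 1.5842 (to 4 decimal places).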